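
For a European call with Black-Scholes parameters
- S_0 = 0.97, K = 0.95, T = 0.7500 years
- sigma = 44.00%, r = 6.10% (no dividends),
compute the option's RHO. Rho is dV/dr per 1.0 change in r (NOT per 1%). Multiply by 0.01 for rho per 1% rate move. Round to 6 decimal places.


Answer: Rho = 0.336032

Derivation:
d1 = 0.3652635002; d2 = -0.0157876775
phi(d1) = 0.3731975983; exp(-qT) = 1.0000000000; exp(-rT) = 0.9552807525
N(d2) = 0.4937018896
Rho = K*T*exp(-rT)*N(d2) = 0.9500 * 0.7500 * 0.9552807525 * 0.4937018896 = 0.336032


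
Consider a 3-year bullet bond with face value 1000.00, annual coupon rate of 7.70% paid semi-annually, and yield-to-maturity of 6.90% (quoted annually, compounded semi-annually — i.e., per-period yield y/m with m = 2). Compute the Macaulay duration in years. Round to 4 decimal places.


Answer: Macaulay duration = 2.7386 years

Derivation:
Coupon per period c = face * coupon_rate / m = 38.500000
Periods per year m = 2; per-period yield y/m = 0.034500
Number of cashflows N = 6
Cashflows (t years, CF_t, discount factor 1/(1+y/m)^(m*t), PV):
  t = 0.5000: CF_t = 38.500000, DF = 0.966651, PV = 37.216046
  t = 1.0000: CF_t = 38.500000, DF = 0.934413, PV = 35.974912
  t = 1.5000: CF_t = 38.500000, DF = 0.903251, PV = 34.775169
  t = 2.0000: CF_t = 38.500000, DF = 0.873128, PV = 33.615436
  t = 2.5000: CF_t = 38.500000, DF = 0.844010, PV = 32.494380
  t = 3.0000: CF_t = 1038.500000, DF = 0.815863, PV = 847.273320
Price P = sum_t PV_t = 1021.349263
Macaulay numerator sum_t t * PV_t:
  t * PV_t at t = 0.5000: 18.608023
  t * PV_t at t = 1.0000: 35.974912
  t * PV_t at t = 1.5000: 52.162753
  t * PV_t at t = 2.0000: 67.230872
  t * PV_t at t = 2.5000: 81.235950
  t * PV_t at t = 3.0000: 2541.819959
Macaulay duration D = (sum_t t * PV_t) / P = 2797.032469 / 1021.349263 = 2.738566


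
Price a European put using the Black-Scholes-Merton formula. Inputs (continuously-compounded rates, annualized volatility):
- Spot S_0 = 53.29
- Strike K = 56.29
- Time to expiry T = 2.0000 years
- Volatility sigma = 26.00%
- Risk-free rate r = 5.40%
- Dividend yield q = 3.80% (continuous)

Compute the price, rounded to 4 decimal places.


Answer: Price = 7.8699

Derivation:
d1 = (ln(S/K) + (r - q + 0.5*sigma^2) * T) / (sigma * sqrt(T)) = 0.12192641
d2 = d1 - sigma * sqrt(T) = -0.24576911
exp(-rT) = 0.89762760; exp(-qT) = 0.92681621
P = K * exp(-rT) * N(-d2) - S_0 * exp(-qT) * N(-d1)
N(-d1) = 0.45147865; N(-d2) = 0.59706952
P = 56.2900 * 0.89762760 * 0.59706952 - 53.2900 * 0.92681621 * 0.45147865 = 7.8699


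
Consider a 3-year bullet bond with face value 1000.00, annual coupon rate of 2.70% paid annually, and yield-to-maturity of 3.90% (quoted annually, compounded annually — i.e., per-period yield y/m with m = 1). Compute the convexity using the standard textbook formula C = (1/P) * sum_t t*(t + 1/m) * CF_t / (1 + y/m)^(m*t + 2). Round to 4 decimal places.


Answer: Convexity = 10.7232

Derivation:
Coupon per period c = face * coupon_rate / m = 27.000000
Periods per year m = 1; per-period yield y/m = 0.039000
Number of cashflows N = 3
Cashflows (t years, CF_t, discount factor 1/(1+y/m)^(m*t), PV):
  t = 1.0000: CF_t = 27.000000, DF = 0.962464, PV = 25.986526
  t = 2.0000: CF_t = 27.000000, DF = 0.926337, PV = 25.011093
  t = 3.0000: CF_t = 1027.000000, DF = 0.891566, PV = 915.637985
Price P = sum_t PV_t = 966.635603
Convexity numerator sum_t t*(t + 1/m) * CF_t / (1+y/m)^(m*t + 2):
  t = 1.0000: term = 48.144548
  t = 2.0000: term = 139.012170
  t = 3.0000: term = 10178.269639
Convexity = (1/P) * sum = 10365.426358 / 966.635603 = 10.723199


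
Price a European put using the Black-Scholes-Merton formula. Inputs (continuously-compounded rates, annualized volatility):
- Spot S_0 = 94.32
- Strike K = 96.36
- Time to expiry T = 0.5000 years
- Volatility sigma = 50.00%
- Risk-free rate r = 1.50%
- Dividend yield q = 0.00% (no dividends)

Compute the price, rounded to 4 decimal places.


Answer: Price = 13.9974

Derivation:
d1 = (ln(S/K) + (r - q + 0.5*sigma^2) * T) / (sigma * sqrt(T)) = 0.13746744
d2 = d1 - sigma * sqrt(T) = -0.21608595
exp(-rT) = 0.99252805; exp(-qT) = 1.00000000
P = K * exp(-rT) * N(-d2) - S_0 * exp(-qT) * N(-d1)
N(-d1) = 0.44533066; N(-d2) = 0.58553963
P = 96.3600 * 0.99252805 * 0.58553963 - 94.3200 * 1.00000000 * 0.44533066 = 13.9974


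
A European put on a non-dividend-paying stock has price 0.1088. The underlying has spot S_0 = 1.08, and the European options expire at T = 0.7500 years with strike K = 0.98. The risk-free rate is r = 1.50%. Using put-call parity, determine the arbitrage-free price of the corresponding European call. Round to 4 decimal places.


Put-call parity: C - P = S_0 * exp(-qT) - K * exp(-rT).
S_0 * exp(-qT) = 1.0800 * 1.00000000 = 1.08000000
K * exp(-rT) = 0.9800 * 0.98881304 = 0.96903678
C = P + S*exp(-qT) - K*exp(-rT)
C = 0.1088 + 1.08000000 - 0.96903678 = 0.2198

Answer: Call price = 0.2198


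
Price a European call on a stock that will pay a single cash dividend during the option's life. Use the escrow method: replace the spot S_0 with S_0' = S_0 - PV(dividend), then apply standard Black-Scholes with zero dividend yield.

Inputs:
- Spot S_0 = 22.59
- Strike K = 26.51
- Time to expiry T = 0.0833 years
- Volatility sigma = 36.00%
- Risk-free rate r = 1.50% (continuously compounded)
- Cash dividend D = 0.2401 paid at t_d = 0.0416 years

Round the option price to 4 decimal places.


Answer: Price = 0.0546

Derivation:
PV(D) = D * exp(-r * t_d) = 0.2401 * 0.99937619 = 0.23995022
S_0' = S_0 - PV(D) = 22.5900 - 0.23995022 = 22.35004978
d1 = (ln(S_0'/K) + (r + sigma^2/2)*T) / (sigma*sqrt(T)) = -1.57885044
d2 = d1 - sigma*sqrt(T) = -1.68275271
exp(-rT) = 0.99875128
N(d1) = 0.05718518; N(d2) = 0.04621149
C = S_0' * N(d1) - K * exp(-rT) * N(d2) = 22.35004978 * 0.05718518 - 26.5100 * 0.99875128 * 0.04621149 = 0.0546


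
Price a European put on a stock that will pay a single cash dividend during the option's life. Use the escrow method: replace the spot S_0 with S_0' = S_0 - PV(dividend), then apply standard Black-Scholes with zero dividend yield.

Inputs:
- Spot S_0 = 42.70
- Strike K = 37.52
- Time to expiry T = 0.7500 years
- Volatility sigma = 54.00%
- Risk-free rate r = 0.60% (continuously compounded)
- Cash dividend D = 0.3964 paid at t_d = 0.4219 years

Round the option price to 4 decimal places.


PV(D) = D * exp(-r * t_d) = 0.3964 * 0.99747180 = 0.39539782
S_0' = S_0 - PV(D) = 42.7000 - 0.39539782 = 42.30460218
d1 = (ln(S_0'/K) + (r + sigma^2/2)*T) / (sigma*sqrt(T)) = 0.50009600
d2 = d1 - sigma*sqrt(T) = 0.03244228
exp(-rT) = 0.99551011
N(-d1) = 0.30850374; N(-d2) = 0.48705967
P = K * exp(-rT) * N(-d2) - S_0' * N(-d1) = 37.5200 * 0.99551011 * 0.48705967 - 42.30460218 * 0.30850374 = 5.1413

Answer: Price = 5.1413


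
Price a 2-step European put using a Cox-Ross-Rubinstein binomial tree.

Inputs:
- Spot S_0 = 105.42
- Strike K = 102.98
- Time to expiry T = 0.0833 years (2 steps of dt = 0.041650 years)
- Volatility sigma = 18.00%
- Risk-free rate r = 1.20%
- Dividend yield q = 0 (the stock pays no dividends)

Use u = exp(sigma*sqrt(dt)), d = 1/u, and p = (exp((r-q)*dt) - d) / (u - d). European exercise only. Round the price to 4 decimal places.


Answer: Price = V(0,0) = 1.2676

Derivation:
dt = T/N = 0.041650
u = exp(sigma*sqrt(dt)) = 1.037418; d = 1/u = 0.963932
p = (exp((r-q)*dt) - d) / (u - d) = 0.497620
Discount per step: exp(-r*dt) = 0.999500
Stock lattice S(k, i) with i counting down-moves:
  k=0: S(0,0) = 105.4200
  k=1: S(1,0) = 109.3646; S(1,1) = 101.6177
  k=2: S(2,0) = 113.4568; S(2,1) = 105.4200; S(2,2) = 97.9525
Terminal payoffs V(N, i) = max(K - S_T, 0):
  V(2,0) = 0.000000; V(2,1) = 0.000000; V(2,2) = 5.027528
Backward induction: V(k, i) = exp(-r*dt) * [p * V(k+1, i) + (1-p) * V(k+1, i+1)].
  V(1,0) = exp(-r*dt) * [p*0.000000 + (1-p)*0.000000] = 0.000000
  V(1,1) = exp(-r*dt) * [p*0.000000 + (1-p)*5.027528] = 2.524467
  V(0,0) = exp(-r*dt) * [p*0.000000 + (1-p)*2.524467] = 1.267607


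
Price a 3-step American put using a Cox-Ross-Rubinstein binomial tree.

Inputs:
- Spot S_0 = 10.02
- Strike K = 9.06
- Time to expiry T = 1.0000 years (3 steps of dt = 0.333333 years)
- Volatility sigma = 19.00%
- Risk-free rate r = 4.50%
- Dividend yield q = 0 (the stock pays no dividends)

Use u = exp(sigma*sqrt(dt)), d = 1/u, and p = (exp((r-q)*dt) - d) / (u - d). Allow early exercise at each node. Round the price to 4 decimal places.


Answer: Price = V(0,0) = 0.2246

Derivation:
dt = T/N = 0.333333
u = exp(sigma*sqrt(dt)) = 1.115939; d = 1/u = 0.896106
p = (exp((r-q)*dt) - d) / (u - d) = 0.541351
Discount per step: exp(-r*dt) = 0.985112
Stock lattice S(k, i) with i counting down-moves:
  k=0: S(0,0) = 10.0200
  k=1: S(1,0) = 11.1817; S(1,1) = 8.9790
  k=2: S(2,0) = 12.4781; S(2,1) = 10.0200; S(2,2) = 8.0461
  k=3: S(3,0) = 13.9248; S(3,1) = 11.1817; S(3,2) = 8.9790; S(3,3) = 7.2102
Terminal payoffs V(N, i) = max(K - S_T, 0):
  V(3,0) = 0.000000; V(3,1) = 0.000000; V(3,2) = 0.081018; V(3,3) = 1.849823
Backward induction: V(k, i) = exp(-r*dt) * [p * V(k+1, i) + (1-p) * V(k+1, i+1)]; then take max(V_cont, immediate exercise) for American.
  V(2,0) = exp(-r*dt) * [p*0.000000 + (1-p)*0.000000] = 0.000000; exercise = 0.000000; V(2,0) = max -> 0.000000
  V(2,1) = exp(-r*dt) * [p*0.000000 + (1-p)*0.081018] = 0.036605; exercise = 0.000000; V(2,1) = max -> 0.036605
  V(2,2) = exp(-r*dt) * [p*0.081018 + (1-p)*1.849823] = 0.878994; exercise = 1.013880; V(2,2) = max -> 1.013880
  V(1,0) = exp(-r*dt) * [p*0.000000 + (1-p)*0.036605] = 0.016539; exercise = 0.000000; V(1,0) = max -> 0.016539
  V(1,1) = exp(-r*dt) * [p*0.036605 + (1-p)*1.013880] = 0.477613; exercise = 0.081018; V(1,1) = max -> 0.477613
  V(0,0) = exp(-r*dt) * [p*0.016539 + (1-p)*0.477613] = 0.224616; exercise = 0.000000; V(0,0) = max -> 0.224616


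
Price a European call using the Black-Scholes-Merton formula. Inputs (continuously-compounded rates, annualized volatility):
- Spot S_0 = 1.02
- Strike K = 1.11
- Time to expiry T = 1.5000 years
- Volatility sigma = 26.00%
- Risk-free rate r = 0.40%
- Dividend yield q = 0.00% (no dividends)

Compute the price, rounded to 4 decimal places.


d1 = (ln(S/K) + (r - q + 0.5*sigma^2) * T) / (sigma * sqrt(T)) = -0.08748255
d2 = d1 - sigma * sqrt(T) = -0.40591621
exp(-rT) = 0.99401796; exp(-qT) = 1.00000000
C = S_0 * exp(-qT) * N(d1) - K * exp(-rT) * N(d2)
N(d1) = 0.46514398; N(d2) = 0.34240208
C = 1.0200 * 1.00000000 * 0.46514398 - 1.1100 * 0.99401796 * 0.34240208 = 0.0967

Answer: Price = 0.0967


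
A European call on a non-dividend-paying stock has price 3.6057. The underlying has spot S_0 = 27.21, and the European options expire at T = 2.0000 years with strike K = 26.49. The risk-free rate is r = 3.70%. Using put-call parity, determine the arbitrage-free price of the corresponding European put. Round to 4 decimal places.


Answer: Put price = 0.9962

Derivation:
Put-call parity: C - P = S_0 * exp(-qT) - K * exp(-rT).
S_0 * exp(-qT) = 27.2100 * 1.00000000 = 27.21000000
K * exp(-rT) = 26.4900 * 0.92867169 = 24.60051317
P = C - S*exp(-qT) + K*exp(-rT)
P = 3.6057 - 27.21000000 + 24.60051317 = 0.9962


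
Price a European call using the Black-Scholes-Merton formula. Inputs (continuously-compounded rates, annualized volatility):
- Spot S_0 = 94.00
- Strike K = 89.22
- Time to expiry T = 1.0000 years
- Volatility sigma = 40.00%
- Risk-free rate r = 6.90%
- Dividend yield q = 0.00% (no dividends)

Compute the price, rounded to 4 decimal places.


d1 = (ln(S/K) + (r - q + 0.5*sigma^2) * T) / (sigma * sqrt(T)) = 0.50297388
d2 = d1 - sigma * sqrt(T) = 0.10297388
exp(-rT) = 0.93332668; exp(-qT) = 1.00000000
C = S_0 * exp(-qT) * N(d1) - K * exp(-rT) * N(d2)
N(d1) = 0.69250868; N(d2) = 0.54100815
C = 94.0000 * 1.00000000 * 0.69250868 - 89.2200 * 0.93332668 * 0.54100815 = 20.0453

Answer: Price = 20.0453


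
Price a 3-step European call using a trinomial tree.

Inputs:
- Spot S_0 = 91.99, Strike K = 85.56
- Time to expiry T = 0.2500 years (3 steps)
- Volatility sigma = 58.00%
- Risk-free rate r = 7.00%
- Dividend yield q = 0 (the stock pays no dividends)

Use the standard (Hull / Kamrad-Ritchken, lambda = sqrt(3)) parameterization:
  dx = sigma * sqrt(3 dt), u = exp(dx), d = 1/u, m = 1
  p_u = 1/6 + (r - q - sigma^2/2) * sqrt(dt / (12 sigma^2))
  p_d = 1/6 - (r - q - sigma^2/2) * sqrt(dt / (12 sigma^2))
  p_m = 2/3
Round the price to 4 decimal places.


dt = T/N = 0.083333; dx = sigma*sqrt(3*dt) = 0.290000
u = exp(dx) = 1.336427; d = 1/u = 0.748264
p_u = 0.152557, p_m = 0.666667, p_d = 0.180776
Discount per step: exp(-r*dt) = 0.994184
Stock lattice S(k, j) with j the centered position index:
  k=0: S(0,+0) = 91.9900
  k=1: S(1,-1) = 68.8328; S(1,+0) = 91.9900; S(1,+1) = 122.9380
  k=2: S(2,-2) = 51.5051; S(2,-1) = 68.8328; S(2,+0) = 91.9900; S(2,+1) = 122.9380; S(2,+2) = 164.2977
  k=3: S(3,-3) = 38.5394; S(3,-2) = 51.5051; S(3,-1) = 68.8328; S(3,+0) = 91.9900; S(3,+1) = 122.9380; S(3,+2) = 164.2977; S(3,+3) = 219.5719
Terminal payoffs V(N, j) = max(S_T - K, 0):
  V(3,-3) = 0.000000; V(3,-2) = 0.000000; V(3,-1) = 0.000000; V(3,+0) = 6.430000; V(3,+1) = 37.377965; V(3,+2) = 78.737675; V(3,+3) = 134.011929
Backward induction: V(k, j) = exp(-r*dt) * [p_u * V(k+1, j+1) + p_m * V(k+1, j) + p_d * V(k+1, j-1)]
  V(2,-2) = exp(-r*dt) * [p_u*0.000000 + p_m*0.000000 + p_d*0.000000] = 0.000000
  V(2,-1) = exp(-r*dt) * [p_u*6.430000 + p_m*0.000000 + p_d*0.000000] = 0.975239
  V(2,+0) = exp(-r*dt) * [p_u*37.377965 + p_m*6.430000 + p_d*0.000000] = 9.930855
  V(2,+1) = exp(-r*dt) * [p_u*78.737675 + p_m*37.377965 + p_d*6.430000] = 37.871490
  V(2,+2) = exp(-r*dt) * [p_u*134.011929 + p_m*78.737675 + p_d*37.377965] = 79.229814
  V(1,-1) = exp(-r*dt) * [p_u*9.930855 + p_m*0.975239 + p_d*0.000000] = 2.152592
  V(1,+0) = exp(-r*dt) * [p_u*37.871490 + p_m*9.930855 + p_d*0.975239] = 12.501311
  V(1,+1) = exp(-r*dt) * [p_u*79.229814 + p_m*37.871490 + p_d*9.930855] = 38.902425
  V(0,+0) = exp(-r*dt) * [p_u*38.902425 + p_m*12.501311 + p_d*2.152592] = 14.572942

Answer: Price = V(0,0) = 14.5729


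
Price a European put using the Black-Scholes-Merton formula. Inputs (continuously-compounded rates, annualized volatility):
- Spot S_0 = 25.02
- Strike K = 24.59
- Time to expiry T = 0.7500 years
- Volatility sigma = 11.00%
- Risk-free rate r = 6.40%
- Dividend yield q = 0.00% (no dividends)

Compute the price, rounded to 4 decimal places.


d1 = (ln(S/K) + (r - q + 0.5*sigma^2) * T) / (sigma * sqrt(T)) = 0.73347784
d2 = d1 - sigma * sqrt(T) = 0.63821505
exp(-rT) = 0.95313379; exp(-qT) = 1.00000000
P = K * exp(-rT) * N(-d2) - S_0 * exp(-qT) * N(-d1)
N(-d1) = 0.23163352; N(-d2) = 0.26166685
P = 24.5900 * 0.95313379 * 0.26166685 - 25.0200 * 1.00000000 * 0.23163352 = 0.3374

Answer: Price = 0.3374


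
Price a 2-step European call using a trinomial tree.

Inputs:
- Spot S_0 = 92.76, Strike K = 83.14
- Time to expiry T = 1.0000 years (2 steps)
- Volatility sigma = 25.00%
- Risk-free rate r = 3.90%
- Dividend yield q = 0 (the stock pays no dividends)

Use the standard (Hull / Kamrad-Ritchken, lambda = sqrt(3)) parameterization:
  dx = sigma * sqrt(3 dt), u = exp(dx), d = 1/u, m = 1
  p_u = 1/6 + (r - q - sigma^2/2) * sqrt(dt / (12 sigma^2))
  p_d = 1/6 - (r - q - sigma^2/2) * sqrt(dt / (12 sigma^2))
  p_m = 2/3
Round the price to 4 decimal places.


dt = T/N = 0.500000; dx = sigma*sqrt(3*dt) = 0.306186
u = exp(dx) = 1.358235; d = 1/u = 0.736250
p_u = 0.172995, p_m = 0.666667, p_d = 0.160339
Discount per step: exp(-r*dt) = 0.980689
Stock lattice S(k, j) with j the centered position index:
  k=0: S(0,+0) = 92.7600
  k=1: S(1,-1) = 68.2945; S(1,+0) = 92.7600; S(1,+1) = 125.9899
  k=2: S(2,-2) = 50.2818; S(2,-1) = 68.2945; S(2,+0) = 92.7600; S(2,+1) = 125.9899; S(2,+2) = 171.1239
Terminal payoffs V(N, j) = max(S_T - K, 0):
  V(2,-2) = 0.000000; V(2,-1) = 0.000000; V(2,+0) = 9.620000; V(2,+1) = 42.849898; V(2,+2) = 87.983916
Backward induction: V(k, j) = exp(-r*dt) * [p_u * V(k+1, j+1) + p_m * V(k+1, j) + p_d * V(k+1, j-1)]
  V(1,-1) = exp(-r*dt) * [p_u*9.620000 + p_m*0.000000 + p_d*0.000000] = 1.632070
  V(1,+0) = exp(-r*dt) * [p_u*42.849898 + p_m*9.620000 + p_d*0.000000] = 13.559133
  V(1,+1) = exp(-r*dt) * [p_u*87.983916 + p_m*42.849898 + p_d*9.620000] = 44.454425
  V(0,+0) = exp(-r*dt) * [p_u*44.454425 + p_m*13.559133 + p_d*1.632070] = 16.663353

Answer: Price = V(0,0) = 16.6634


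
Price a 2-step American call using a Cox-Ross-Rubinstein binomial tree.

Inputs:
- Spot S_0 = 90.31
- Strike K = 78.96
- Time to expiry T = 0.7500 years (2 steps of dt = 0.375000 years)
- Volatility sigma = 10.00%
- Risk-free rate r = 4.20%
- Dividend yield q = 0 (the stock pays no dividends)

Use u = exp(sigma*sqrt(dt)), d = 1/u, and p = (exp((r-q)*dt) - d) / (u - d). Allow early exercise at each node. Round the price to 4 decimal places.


dt = T/N = 0.375000
u = exp(sigma*sqrt(dt)) = 1.063151; d = 1/u = 0.940600
p = (exp((r-q)*dt) - d) / (u - d) = 0.614231
Discount per step: exp(-r*dt) = 0.984373
Stock lattice S(k, i) with i counting down-moves:
  k=0: S(0,0) = 90.3100
  k=1: S(1,0) = 96.0132; S(1,1) = 84.9456
  k=2: S(2,0) = 102.0765; S(2,1) = 90.3100; S(2,2) = 79.8998
Terminal payoffs V(N, i) = max(S_T - K, 0):
  V(2,0) = 23.116515; V(2,1) = 11.350000; V(2,2) = 0.939829
Backward induction: V(k, i) = exp(-r*dt) * [p * V(k+1, i) + (1-p) * V(k+1, i+1)]; then take max(V_cont, immediate exercise) for American.
  V(1,0) = exp(-r*dt) * [p*23.116515 + (1-p)*11.350000] = 18.287054; exercise = 17.053177; V(1,0) = max -> 18.287054
  V(1,1) = exp(-r*dt) * [p*11.350000 + (1-p)*0.939829] = 7.219469; exercise = 5.985592; V(1,1) = max -> 7.219469
  V(0,0) = exp(-r*dt) * [p*18.287054 + (1-p)*7.219469] = 13.798474; exercise = 11.350000; V(0,0) = max -> 13.798474

Answer: Price = V(0,0) = 13.7985


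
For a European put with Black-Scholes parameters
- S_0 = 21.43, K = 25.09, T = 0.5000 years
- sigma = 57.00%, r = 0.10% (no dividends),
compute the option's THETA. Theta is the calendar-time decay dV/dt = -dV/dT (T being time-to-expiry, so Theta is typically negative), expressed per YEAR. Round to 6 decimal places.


d1 = -0.1884440835; d2 = -0.5914949487
phi(d1) = 0.3919213412; exp(-qT) = 1.0000000000; exp(-rT) = 0.9995001250
Theta = -S*exp(-qT)*phi(d1)*sigma/(2*sqrt(T)) + r*K*exp(-rT)*N(-d2) - q*S*exp(-qT)*N(-d1)
N(-d1) = 0.5747357275; N(-d2) = 0.7229055807; sqrt(T) = 0.7071067812
Term 1 = -21.4300 * 1.0000000000 * 0.3919213412 * 0.5700 / (2 * 0.7071067812) = -3.3851735708
Term 2 = 0.0010 * 25.0900 * 0.9995001250 * 0.7229055807 = 0.0181286344
Term 3 = 0 (no dividend yield, q = 0)
Theta = -3.3851735708 + (0.0181286344) + (0.0000000000) = -3.367045

Answer: Theta = -3.367045


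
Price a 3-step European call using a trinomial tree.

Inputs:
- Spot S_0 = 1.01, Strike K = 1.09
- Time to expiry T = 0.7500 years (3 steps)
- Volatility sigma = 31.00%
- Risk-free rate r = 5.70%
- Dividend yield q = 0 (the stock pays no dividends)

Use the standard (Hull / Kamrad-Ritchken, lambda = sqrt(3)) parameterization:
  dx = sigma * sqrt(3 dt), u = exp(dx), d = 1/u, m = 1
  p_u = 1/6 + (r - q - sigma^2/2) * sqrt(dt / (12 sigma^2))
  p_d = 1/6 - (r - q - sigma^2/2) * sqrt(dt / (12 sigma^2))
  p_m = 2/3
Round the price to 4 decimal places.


Answer: Price = V(0,0) = 0.0948

Derivation:
dt = T/N = 0.250000; dx = sigma*sqrt(3*dt) = 0.268468
u = exp(dx) = 1.307959; d = 1/u = 0.764550
p_u = 0.170834, p_m = 0.666667, p_d = 0.162500
Discount per step: exp(-r*dt) = 0.985851
Stock lattice S(k, j) with j the centered position index:
  k=0: S(0,+0) = 1.0100
  k=1: S(1,-1) = 0.7722; S(1,+0) = 1.0100; S(1,+1) = 1.3210
  k=2: S(2,-2) = 0.5904; S(2,-1) = 0.7722; S(2,+0) = 1.0100; S(2,+1) = 1.3210; S(2,+2) = 1.7279
  k=3: S(3,-3) = 0.4514; S(3,-2) = 0.5904; S(3,-1) = 0.7722; S(3,+0) = 1.0100; S(3,+1) = 1.3210; S(3,+2) = 1.7279; S(3,+3) = 2.2600
Terminal payoffs V(N, j) = max(S_T - K, 0):
  V(3,-3) = 0.000000; V(3,-2) = 0.000000; V(3,-1) = 0.000000; V(3,+0) = 0.000000; V(3,+1) = 0.231039; V(3,+2) = 0.637864; V(3,+3) = 1.169975
Backward induction: V(k, j) = exp(-r*dt) * [p_u * V(k+1, j+1) + p_m * V(k+1, j) + p_d * V(k+1, j-1)]
  V(2,-2) = exp(-r*dt) * [p_u*0.000000 + p_m*0.000000 + p_d*0.000000] = 0.000000
  V(2,-1) = exp(-r*dt) * [p_u*0.000000 + p_m*0.000000 + p_d*0.000000] = 0.000000
  V(2,+0) = exp(-r*dt) * [p_u*0.231039 + p_m*0.000000 + p_d*0.000000] = 0.038911
  V(2,+1) = exp(-r*dt) * [p_u*0.637864 + p_m*0.231039 + p_d*0.000000] = 0.259273
  V(2,+2) = exp(-r*dt) * [p_u*1.169975 + p_m*0.637864 + p_d*0.231039] = 0.653282
  V(1,-1) = exp(-r*dt) * [p_u*0.038911 + p_m*0.000000 + p_d*0.000000] = 0.006553
  V(1,+0) = exp(-r*dt) * [p_u*0.259273 + p_m*0.038911 + p_d*0.000000] = 0.069239
  V(1,+1) = exp(-r*dt) * [p_u*0.653282 + p_m*0.259273 + p_d*0.038911] = 0.286660
  V(0,+0) = exp(-r*dt) * [p_u*0.286660 + p_m*0.069239 + p_d*0.006553] = 0.094835


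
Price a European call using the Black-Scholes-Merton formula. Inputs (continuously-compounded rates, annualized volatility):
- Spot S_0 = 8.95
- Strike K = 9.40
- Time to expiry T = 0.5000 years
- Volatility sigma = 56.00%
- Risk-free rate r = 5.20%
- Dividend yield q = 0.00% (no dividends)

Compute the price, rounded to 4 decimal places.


d1 = (ln(S/K) + (r - q + 0.5*sigma^2) * T) / (sigma * sqrt(T)) = 0.13976431
d2 = d1 - sigma * sqrt(T) = -0.25621549
exp(-rT) = 0.97433509; exp(-qT) = 1.00000000
C = S_0 * exp(-qT) * N(d1) - K * exp(-rT) * N(d2)
N(d1) = 0.55557689; N(d2) = 0.39889223
C = 8.9500 * 1.00000000 * 0.55557689 - 9.4000 * 0.97433509 * 0.39889223 = 1.3191

Answer: Price = 1.3191


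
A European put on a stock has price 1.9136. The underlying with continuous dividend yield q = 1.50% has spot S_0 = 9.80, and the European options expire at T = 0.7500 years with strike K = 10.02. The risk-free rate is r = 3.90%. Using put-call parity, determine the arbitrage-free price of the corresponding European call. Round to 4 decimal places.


Put-call parity: C - P = S_0 * exp(-qT) - K * exp(-rT).
S_0 * exp(-qT) = 9.8000 * 0.98881304 = 9.69036784
K * exp(-rT) = 10.0200 * 0.97117364 = 9.73115988
C = P + S*exp(-qT) - K*exp(-rT)
C = 1.9136 + 9.69036784 - 9.73115988 = 1.8728

Answer: Call price = 1.8728


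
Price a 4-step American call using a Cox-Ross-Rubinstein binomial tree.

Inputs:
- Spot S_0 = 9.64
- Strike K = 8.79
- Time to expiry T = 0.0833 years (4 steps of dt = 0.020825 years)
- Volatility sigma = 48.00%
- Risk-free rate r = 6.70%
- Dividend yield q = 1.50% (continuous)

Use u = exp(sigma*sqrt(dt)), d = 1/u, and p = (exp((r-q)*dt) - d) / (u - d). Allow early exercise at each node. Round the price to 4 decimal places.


dt = T/N = 0.020825
u = exp(sigma*sqrt(dt)) = 1.071724; d = 1/u = 0.933076
p = (exp((r-q)*dt) - d) / (u - d) = 0.490505
Discount per step: exp(-r*dt) = 0.998606
Stock lattice S(k, i) with i counting down-moves:
  k=0: S(0,0) = 9.6400
  k=1: S(1,0) = 10.3314; S(1,1) = 8.9949
  k=2: S(2,0) = 11.0724; S(2,1) = 9.6400; S(2,2) = 8.3929
  k=3: S(3,0) = 11.8666; S(3,1) = 10.3314; S(3,2) = 8.9949; S(3,3) = 7.8312
  k=4: S(4,0) = 12.7177; S(4,1) = 11.0724; S(4,2) = 9.6400; S(4,3) = 8.3929; S(4,4) = 7.3071
Terminal payoffs V(N, i) = max(S_T - K, 0):
  V(4,0) = 3.927688; V(4,1) = 2.282421; V(4,2) = 0.850000; V(4,3) = 0.000000; V(4,4) = 0.000000
Backward induction: V(k, i) = exp(-r*dt) * [p * V(k+1, i) + (1-p) * V(k+1, i+1)]; then take max(V_cont, immediate exercise) for American.
  V(3,0) = exp(-r*dt) * [p*3.927688 + (1-p)*2.282421] = 3.085125; exercise = 3.076575; V(3,0) = max -> 3.085125
  V(3,1) = exp(-r*dt) * [p*2.282421 + (1-p)*0.850000] = 1.550444; exercise = 1.541415; V(3,1) = max -> 1.550444
  V(3,2) = exp(-r*dt) * [p*0.850000 + (1-p)*0.000000] = 0.416348; exercise = 0.204857; V(3,2) = max -> 0.416348
  V(3,3) = exp(-r*dt) * [p*0.000000 + (1-p)*0.000000] = 0.000000; exercise = 0.000000; V(3,3) = max -> 0.000000
  V(2,0) = exp(-r*dt) * [p*3.085125 + (1-p)*1.550444] = 2.300001; exercise = 2.282421; V(2,0) = max -> 2.300001
  V(2,1) = exp(-r*dt) * [p*1.550444 + (1-p)*0.416348] = 0.971271; exercise = 0.850000; V(2,1) = max -> 0.971271
  V(2,2) = exp(-r*dt) * [p*0.416348 + (1-p)*0.000000] = 0.203936; exercise = 0.000000; V(2,2) = max -> 0.203936
  V(1,0) = exp(-r*dt) * [p*2.300001 + (1-p)*0.971271] = 1.620756; exercise = 1.541415; V(1,0) = max -> 1.620756
  V(1,1) = exp(-r*dt) * [p*0.971271 + (1-p)*0.203936] = 0.579508; exercise = 0.204857; V(1,1) = max -> 0.579508
  V(0,0) = exp(-r*dt) * [p*1.620756 + (1-p)*0.579508] = 1.088725; exercise = 0.850000; V(0,0) = max -> 1.088725

Answer: Price = V(0,0) = 1.0887


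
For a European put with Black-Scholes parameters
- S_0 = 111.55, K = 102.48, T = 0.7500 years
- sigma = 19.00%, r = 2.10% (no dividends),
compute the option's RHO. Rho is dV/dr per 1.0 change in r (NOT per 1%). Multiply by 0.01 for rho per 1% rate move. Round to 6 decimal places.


d1 = 0.6933840800; d2 = 0.5288392533
phi(d1) = 0.3136965146; exp(-qT) = 1.0000000000; exp(-rT) = 0.9843733826
N(-d2) = 0.2984584825
Rho = -K*T*exp(-rT)*N(-d2) = -102.4800 * 0.7500 * 0.9843733826 * 0.2984584825 = -22.581052

Answer: Rho = -22.581052


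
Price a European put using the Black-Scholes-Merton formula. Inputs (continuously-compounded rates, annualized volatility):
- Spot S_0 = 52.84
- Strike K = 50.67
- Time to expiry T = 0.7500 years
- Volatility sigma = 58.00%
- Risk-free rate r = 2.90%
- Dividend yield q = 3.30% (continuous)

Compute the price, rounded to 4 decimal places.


d1 = (ln(S/K) + (r - q + 0.5*sigma^2) * T) / (sigma * sqrt(T)) = 0.32866054
d2 = d1 - sigma * sqrt(T) = -0.17363419
exp(-rT) = 0.97848483; exp(-qT) = 0.97555377
P = K * exp(-rT) * N(-d2) - S_0 * exp(-qT) * N(-d1)
N(-d1) = 0.37120614; N(-d2) = 0.56892352
P = 50.6700 * 0.97848483 * 0.56892352 - 52.8400 * 0.97555377 * 0.37120614 = 9.0721

Answer: Price = 9.0721


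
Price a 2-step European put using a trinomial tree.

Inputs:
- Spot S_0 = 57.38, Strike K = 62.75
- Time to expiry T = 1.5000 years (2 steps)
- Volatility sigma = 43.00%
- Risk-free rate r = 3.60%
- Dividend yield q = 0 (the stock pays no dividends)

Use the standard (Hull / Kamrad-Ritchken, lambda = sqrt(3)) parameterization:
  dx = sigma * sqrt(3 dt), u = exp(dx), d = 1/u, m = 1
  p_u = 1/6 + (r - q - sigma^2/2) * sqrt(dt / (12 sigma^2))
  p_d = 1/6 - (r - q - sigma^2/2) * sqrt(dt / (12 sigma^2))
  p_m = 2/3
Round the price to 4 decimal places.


dt = T/N = 0.750000; dx = sigma*sqrt(3*dt) = 0.645000
u = exp(dx) = 1.905987; d = 1/u = 0.524663
p_u = 0.133847, p_m = 0.666667, p_d = 0.199486
Discount per step: exp(-r*dt) = 0.973361
Stock lattice S(k, j) with j the centered position index:
  k=0: S(0,+0) = 57.3800
  k=1: S(1,-1) = 30.1051; S(1,+0) = 57.3800; S(1,+1) = 109.3655
  k=2: S(2,-2) = 15.7950; S(2,-1) = 30.1051; S(2,+0) = 57.3800; S(2,+1) = 109.3655; S(2,+2) = 208.4493
Terminal payoffs V(N, j) = max(K - S_T, 0):
  V(2,-2) = 46.954962; V(2,-1) = 32.644863; V(2,+0) = 5.370000; V(2,+1) = 0.000000; V(2,+2) = 0.000000
Backward induction: V(k, j) = exp(-r*dt) * [p_u * V(k+1, j+1) + p_m * V(k+1, j) + p_d * V(k+1, j-1)]
  V(1,-1) = exp(-r*dt) * [p_u*5.370000 + p_m*32.644863 + p_d*46.954962] = 31.000464
  V(1,+0) = exp(-r*dt) * [p_u*0.000000 + p_m*5.370000 + p_d*32.644863] = 9.823364
  V(1,+1) = exp(-r*dt) * [p_u*0.000000 + p_m*0.000000 + p_d*5.370000] = 1.042706
  V(0,+0) = exp(-r*dt) * [p_u*1.042706 + p_m*9.823364 + p_d*31.000464] = 12.529733

Answer: Price = V(0,0) = 12.5297


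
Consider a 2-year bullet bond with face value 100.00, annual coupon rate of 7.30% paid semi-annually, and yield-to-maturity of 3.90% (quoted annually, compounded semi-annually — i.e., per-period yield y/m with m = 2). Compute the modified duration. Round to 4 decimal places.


Coupon per period c = face * coupon_rate / m = 3.650000
Periods per year m = 2; per-period yield y/m = 0.019500
Number of cashflows N = 4
Cashflows (t years, CF_t, discount factor 1/(1+y/m)^(m*t), PV):
  t = 0.5000: CF_t = 3.650000, DF = 0.980873, PV = 3.580186
  t = 1.0000: CF_t = 3.650000, DF = 0.962112, PV = 3.511708
  t = 1.5000: CF_t = 3.650000, DF = 0.943709, PV = 3.444540
  t = 2.0000: CF_t = 103.650000, DF = 0.925659, PV = 95.944567
Price P = sum_t PV_t = 106.481001
First compute Macaulay numerator sum_t t * PV_t:
  t * PV_t at t = 0.5000: 1.790093
  t * PV_t at t = 1.0000: 3.511708
  t * PV_t at t = 1.5000: 5.166809
  t * PV_t at t = 2.0000: 191.889133
Macaulay duration D = 202.357744 / 106.481001 = 1.900412
Modified duration = D / (1 + y/m) = 1.900412 / (1 + 0.019500) = 1.864063

Answer: Modified duration = 1.8641


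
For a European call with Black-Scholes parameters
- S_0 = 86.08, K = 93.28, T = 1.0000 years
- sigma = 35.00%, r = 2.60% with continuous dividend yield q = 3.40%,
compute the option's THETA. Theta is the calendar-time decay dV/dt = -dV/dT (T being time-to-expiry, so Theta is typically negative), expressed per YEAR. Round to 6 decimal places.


Answer: Theta = -5.254766

Derivation:
d1 = -0.0773675034; d2 = -0.4273675034
phi(d1) = 0.3977500848; exp(-qT) = 0.9665715046; exp(-rT) = 0.9743350896
Theta = -S*exp(-qT)*phi(d1)*sigma/(2*sqrt(T)) - r*K*exp(-rT)*N(d2) + q*S*exp(-qT)*N(d1)
N(d1) = 0.4691655959; N(d2) = 0.3345558364; sqrt(T) = 1.0000000000
Term 1 = -86.0800 * 0.9665715046 * 0.3977500848 * 0.3500 / (2 * 1.0000000000) = -5.7914135183
Term 2 = -0.0260 * 93.2800 * 0.9743350896 * 0.3345558364 = -0.7905672867
Term 3 = 0.0340 * 86.0800 * 0.9665715046 * 0.4691655959 = 1.3272151198
Theta = -5.7914135183 + (-0.7905672867) + (1.3272151198) = -5.254766


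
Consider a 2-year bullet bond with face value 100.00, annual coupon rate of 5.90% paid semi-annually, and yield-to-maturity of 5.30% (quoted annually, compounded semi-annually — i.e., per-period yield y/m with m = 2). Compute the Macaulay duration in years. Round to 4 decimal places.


Answer: Macaulay duration = 1.9162 years

Derivation:
Coupon per period c = face * coupon_rate / m = 2.950000
Periods per year m = 2; per-period yield y/m = 0.026500
Number of cashflows N = 4
Cashflows (t years, CF_t, discount factor 1/(1+y/m)^(m*t), PV):
  t = 0.5000: CF_t = 2.950000, DF = 0.974184, PV = 2.873843
  t = 1.0000: CF_t = 2.950000, DF = 0.949035, PV = 2.799652
  t = 1.5000: CF_t = 2.950000, DF = 0.924535, PV = 2.727377
  t = 2.0000: CF_t = 102.950000, DF = 0.900667, PV = 92.723654
Price P = sum_t PV_t = 101.124526
Macaulay numerator sum_t t * PV_t:
  t * PV_t at t = 0.5000: 1.436922
  t * PV_t at t = 1.0000: 2.799652
  t * PV_t at t = 1.5000: 4.091065
  t * PV_t at t = 2.0000: 185.447307
Macaulay duration D = (sum_t t * PV_t) / P = 193.774947 / 101.124526 = 1.916201


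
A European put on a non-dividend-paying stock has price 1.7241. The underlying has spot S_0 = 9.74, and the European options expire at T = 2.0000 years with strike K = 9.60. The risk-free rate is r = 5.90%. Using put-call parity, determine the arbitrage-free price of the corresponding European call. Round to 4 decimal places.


Put-call parity: C - P = S_0 * exp(-qT) - K * exp(-rT).
S_0 * exp(-qT) = 9.7400 * 1.00000000 = 9.74000000
K * exp(-rT) = 9.6000 * 0.88869605 = 8.53148211
C = P + S*exp(-qT) - K*exp(-rT)
C = 1.7241 + 9.74000000 - 8.53148211 = 2.9326

Answer: Call price = 2.9326


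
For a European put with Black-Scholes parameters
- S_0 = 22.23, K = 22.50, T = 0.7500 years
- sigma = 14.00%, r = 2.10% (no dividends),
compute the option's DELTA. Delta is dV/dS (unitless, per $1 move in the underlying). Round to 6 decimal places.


d1 = 0.0909526170; d2 = -0.0302909395
phi(d1) = 0.3972955875; exp(-qT) = 1.0000000000; exp(-rT) = 0.9843733826
N(-d1) = 0.4637651205
Delta = -exp(-qT) * N(-d1) = -1.0000000000 * 0.4637651205 = -0.463765

Answer: Delta = -0.463765


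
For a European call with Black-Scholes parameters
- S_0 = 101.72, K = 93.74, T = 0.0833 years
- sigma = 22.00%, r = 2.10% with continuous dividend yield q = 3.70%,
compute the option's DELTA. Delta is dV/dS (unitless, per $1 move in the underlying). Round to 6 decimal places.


Answer: Delta = 0.899982

Derivation:
d1 = 1.2974397283; d2 = 1.2339439017
phi(d1) = 0.1719393540; exp(-qT) = 0.9969226448; exp(-rT) = 0.9982522291
N(d1) = 0.9027600348
Delta = exp(-qT) * N(d1) = 0.9969226448 * 0.9027600348 = 0.899982


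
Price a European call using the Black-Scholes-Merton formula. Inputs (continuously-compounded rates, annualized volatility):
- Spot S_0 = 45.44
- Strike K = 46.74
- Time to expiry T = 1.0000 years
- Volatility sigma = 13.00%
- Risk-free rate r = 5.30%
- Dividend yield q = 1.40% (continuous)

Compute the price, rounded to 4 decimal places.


Answer: Price = 2.5582

Derivation:
d1 = (ln(S/K) + (r - q + 0.5*sigma^2) * T) / (sigma * sqrt(T)) = 0.14801881
d2 = d1 - sigma * sqrt(T) = 0.01801881
exp(-rT) = 0.94838001; exp(-qT) = 0.98609754
C = S_0 * exp(-qT) * N(d1) - K * exp(-rT) * N(d2)
N(d1) = 0.55883604; N(d2) = 0.50718808
C = 45.4400 * 0.98609754 * 0.55883604 - 46.7400 * 0.94838001 * 0.50718808 = 2.5582


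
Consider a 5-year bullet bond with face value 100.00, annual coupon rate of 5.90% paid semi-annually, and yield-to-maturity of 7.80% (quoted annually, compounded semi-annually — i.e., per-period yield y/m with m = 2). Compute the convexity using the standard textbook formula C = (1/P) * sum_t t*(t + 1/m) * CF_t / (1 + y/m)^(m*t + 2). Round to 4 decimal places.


Coupon per period c = face * coupon_rate / m = 2.950000
Periods per year m = 2; per-period yield y/m = 0.039000
Number of cashflows N = 10
Cashflows (t years, CF_t, discount factor 1/(1+y/m)^(m*t), PV):
  t = 0.5000: CF_t = 2.950000, DF = 0.962464, PV = 2.839269
  t = 1.0000: CF_t = 2.950000, DF = 0.926337, PV = 2.732693
  t = 1.5000: CF_t = 2.950000, DF = 0.891566, PV = 2.630119
  t = 2.0000: CF_t = 2.950000, DF = 0.858100, PV = 2.531394
  t = 2.5000: CF_t = 2.950000, DF = 0.825890, PV = 2.436376
  t = 3.0000: CF_t = 2.950000, DF = 0.794889, PV = 2.344924
  t = 3.5000: CF_t = 2.950000, DF = 0.765052, PV = 2.256905
  t = 4.0000: CF_t = 2.950000, DF = 0.736335, PV = 2.172189
  t = 4.5000: CF_t = 2.950000, DF = 0.708696, PV = 2.090654
  t = 5.0000: CF_t = 102.950000, DF = 0.682094, PV = 70.221625
Price P = sum_t PV_t = 92.256147
Convexity numerator sum_t t*(t + 1/m) * CF_t / (1+y/m)^(m*t + 2):
  t = 0.5000: term = 1.315059
  t = 1.0000: term = 3.797092
  t = 1.5000: term = 7.309127
  t = 2.0000: term = 11.724619
  t = 2.5000: term = 16.926784
  t = 3.0000: term = 22.807986
  t = 3.5000: term = 29.269151
  t = 4.0000: term = 36.219216
  t = 4.5000: term = 43.574610
  t = 5.0000: term = 1788.844023
Convexity = (1/P) * sum = 1961.787667 / 92.256147 = 21.264574

Answer: Convexity = 21.2646


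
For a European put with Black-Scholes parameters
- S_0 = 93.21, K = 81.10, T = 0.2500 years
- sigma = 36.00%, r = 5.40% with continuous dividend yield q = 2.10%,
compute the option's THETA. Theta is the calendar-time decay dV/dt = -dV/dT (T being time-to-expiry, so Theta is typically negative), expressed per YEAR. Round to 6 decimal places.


d1 = 0.9090113942; d2 = 0.7290113942
phi(d1) = 0.2639252419; exp(-qT) = 0.9947637572; exp(-rT) = 0.9865907163
Theta = -S*exp(-qT)*phi(d1)*sigma/(2*sqrt(T)) + r*K*exp(-rT)*N(-d2) - q*S*exp(-qT)*N(-d1)
N(-d1) = 0.1816720557; N(-d2) = 0.2329973463; sqrt(T) = 0.5000000000
Term 1 = -93.2100 * 0.9947637572 * 0.2639252419 * 0.3600 / (2 * 0.5000000000) = -8.8097967915
Term 2 = 0.0540 * 81.1000 * 0.9865907163 * 0.2329973463 = 1.0067058985
Term 3 = -0.0210 * 93.2100 * 0.9947637572 * 0.1816720557 = -0.3537446555
Theta = -8.8097967915 + (1.0067058985) + (-0.3537446555) = -8.156836

Answer: Theta = -8.156836


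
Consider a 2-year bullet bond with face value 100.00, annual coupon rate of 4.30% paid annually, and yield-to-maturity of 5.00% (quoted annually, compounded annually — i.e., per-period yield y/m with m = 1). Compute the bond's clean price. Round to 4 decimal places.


Coupon per period c = face * coupon_rate / m = 4.300000
Periods per year m = 1; per-period yield y/m = 0.050000
Number of cashflows N = 2
Cashflows (t years, CF_t, discount factor 1/(1+y/m)^(m*t), PV):
  t = 1.0000: CF_t = 4.300000, DF = 0.952381, PV = 4.095238
  t = 2.0000: CF_t = 104.300000, DF = 0.907029, PV = 94.603175
Price P = sum_t PV_t = 98.698413

Answer: Price = 98.6984


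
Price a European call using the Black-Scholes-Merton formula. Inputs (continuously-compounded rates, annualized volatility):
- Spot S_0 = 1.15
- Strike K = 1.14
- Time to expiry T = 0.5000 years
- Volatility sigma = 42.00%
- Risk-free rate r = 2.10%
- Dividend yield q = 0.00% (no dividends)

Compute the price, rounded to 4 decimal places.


d1 = (ln(S/K) + (r - q + 0.5*sigma^2) * T) / (sigma * sqrt(T)) = 0.21325559
d2 = d1 - sigma * sqrt(T) = -0.08372925
exp(-rT) = 0.98955493; exp(-qT) = 1.00000000
C = S_0 * exp(-qT) * N(d1) - K * exp(-rT) * N(d2)
N(d1) = 0.58443620; N(d2) = 0.46663585
C = 1.1500 * 1.00000000 * 0.58443620 - 1.1400 * 0.98955493 * 0.46663585 = 0.1457

Answer: Price = 0.1457


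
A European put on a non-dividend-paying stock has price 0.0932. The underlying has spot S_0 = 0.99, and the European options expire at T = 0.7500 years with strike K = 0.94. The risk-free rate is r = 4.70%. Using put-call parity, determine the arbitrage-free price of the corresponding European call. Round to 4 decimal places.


Answer: Call price = 0.1758

Derivation:
Put-call parity: C - P = S_0 * exp(-qT) - K * exp(-rT).
S_0 * exp(-qT) = 0.9900 * 1.00000000 = 0.99000000
K * exp(-rT) = 0.9400 * 0.96536405 = 0.90744220
C = P + S*exp(-qT) - K*exp(-rT)
C = 0.0932 + 0.99000000 - 0.90744220 = 0.1758


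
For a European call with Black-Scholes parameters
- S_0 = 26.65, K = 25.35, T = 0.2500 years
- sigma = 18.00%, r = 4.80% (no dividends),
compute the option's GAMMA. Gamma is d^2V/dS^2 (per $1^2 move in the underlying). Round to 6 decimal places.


Answer: Gamma = 0.127051

Derivation:
d1 = 0.7340046731; d2 = 0.6440046731
phi(d1) = 0.3047327966; exp(-qT) = 1.0000000000; exp(-rT) = 0.9880717129
Gamma = exp(-qT) * phi(d1) / (S * sigma * sqrt(T)) = 1.0000000000 * 0.3047327966 / (26.6500 * 0.1800 * 0.5000000000) = 0.127051


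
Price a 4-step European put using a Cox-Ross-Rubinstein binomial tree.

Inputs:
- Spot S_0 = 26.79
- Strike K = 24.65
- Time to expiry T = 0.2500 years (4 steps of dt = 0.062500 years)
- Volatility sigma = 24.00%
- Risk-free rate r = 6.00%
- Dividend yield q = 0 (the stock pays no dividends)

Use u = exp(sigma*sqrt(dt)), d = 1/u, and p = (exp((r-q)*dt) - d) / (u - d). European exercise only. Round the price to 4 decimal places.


Answer: Price = V(0,0) = 0.3976

Derivation:
dt = T/N = 0.062500
u = exp(sigma*sqrt(dt)) = 1.061837; d = 1/u = 0.941765
p = (exp((r-q)*dt) - d) / (u - d) = 0.516294
Discount per step: exp(-r*dt) = 0.996257
Stock lattice S(k, i) with i counting down-moves:
  k=0: S(0,0) = 26.7900
  k=1: S(1,0) = 28.4466; S(1,1) = 25.2299
  k=2: S(2,0) = 30.2056; S(2,1) = 26.7900; S(2,2) = 23.7606
  k=3: S(3,0) = 32.0735; S(3,1) = 28.4466; S(3,2) = 25.2299; S(3,3) = 22.3769
  k=4: S(4,0) = 34.0568; S(4,1) = 30.2056; S(4,2) = 26.7900; S(4,3) = 23.7606; S(4,4) = 21.0738
Terminal payoffs V(N, i) = max(K - S_T, 0):
  V(4,0) = 0.000000; V(4,1) = 0.000000; V(4,2) = 0.000000; V(4,3) = 0.889402; V(4,4) = 3.576240
Backward induction: V(k, i) = exp(-r*dt) * [p * V(k+1, i) + (1-p) * V(k+1, i+1)].
  V(3,0) = exp(-r*dt) * [p*0.000000 + (1-p)*0.000000] = 0.000000
  V(3,1) = exp(-r*dt) * [p*0.000000 + (1-p)*0.000000] = 0.000000
  V(3,2) = exp(-r*dt) * [p*0.000000 + (1-p)*0.889402] = 0.428598
  V(3,3) = exp(-r*dt) * [p*0.889402 + (1-p)*3.576240] = 2.180847
  V(2,0) = exp(-r*dt) * [p*0.000000 + (1-p)*0.000000] = 0.000000
  V(2,1) = exp(-r*dt) * [p*0.000000 + (1-p)*0.428598] = 0.206539
  V(2,2) = exp(-r*dt) * [p*0.428598 + (1-p)*2.180847] = 1.271394
  V(1,0) = exp(-r*dt) * [p*0.000000 + (1-p)*0.206539] = 0.099530
  V(1,1) = exp(-r*dt) * [p*0.206539 + (1-p)*1.271394] = 0.718915
  V(0,0) = exp(-r*dt) * [p*0.099530 + (1-p)*0.718915] = 0.397636


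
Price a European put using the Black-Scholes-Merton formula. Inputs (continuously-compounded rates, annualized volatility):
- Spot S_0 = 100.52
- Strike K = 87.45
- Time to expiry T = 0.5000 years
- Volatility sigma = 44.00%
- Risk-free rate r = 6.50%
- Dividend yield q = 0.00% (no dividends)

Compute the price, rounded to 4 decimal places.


Answer: Price = 5.1955

Derivation:
d1 = (ln(S/K) + (r - q + 0.5*sigma^2) * T) / (sigma * sqrt(T)) = 0.70771589
d2 = d1 - sigma * sqrt(T) = 0.39658891
exp(-rT) = 0.96802245; exp(-qT) = 1.00000000
P = K * exp(-rT) * N(-d2) - S_0 * exp(-qT) * N(-d1)
N(-d1) = 0.23956085; N(-d2) = 0.34583532
P = 87.4500 * 0.96802245 * 0.34583532 - 100.5200 * 1.00000000 * 0.23956085 = 5.1955
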